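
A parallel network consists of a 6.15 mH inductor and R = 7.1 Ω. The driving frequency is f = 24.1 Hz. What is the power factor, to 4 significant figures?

0.1300

ω = 2πf = 151.4 rad/s
X_L = ωL = 0.9313 Ω
Parallel: admittances add. Y = 1/R + 1/(jωL)
Y = (0.1408 − j1.074) S
|Y| = 1.083 S → |Z| = 1/|Y| = 0.9234 Ω, ∠Z = −∠Y = 82.53°
cos φ = cos(82.53°) = 0.1300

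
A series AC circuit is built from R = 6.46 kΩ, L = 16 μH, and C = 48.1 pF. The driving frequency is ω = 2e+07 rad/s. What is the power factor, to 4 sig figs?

0.9939

X_L = ωL = 320.0 Ω
X_C = 1/(ωC) = 1040 Ω
Net reactance X = X_L − X_C = -719.5 Ω
Z = 6460 − j719.5 Ω
|Z| = √(6460² + 719.5²) = 6500 Ω
∠Z = arctan(-719.5/6460) = -6.355°
cos φ = cos(-6.355°) = 0.9939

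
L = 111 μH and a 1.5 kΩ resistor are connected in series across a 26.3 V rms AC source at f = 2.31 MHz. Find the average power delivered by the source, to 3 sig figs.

ω = 2πf = 1.451e+07 rad/s
X_L = ωL = 1610 Ω
Z = 1500 + j1610 Ω
|Z| = √(1500² + 1610²) = 2200 Ω
∠Z = arctan(1610/1500) = 47.0°
I = V/|Z| = 11.9 mA
P = VI cos φ = 26.3 × 0.0119 × cos(47.0°) = 214 mW

214 mW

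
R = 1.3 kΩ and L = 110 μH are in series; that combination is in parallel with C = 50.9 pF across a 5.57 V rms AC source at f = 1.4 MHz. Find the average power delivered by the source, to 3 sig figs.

ω = 2πf = 8.796e+06 rad/s
X_L = ωL = 968 Ω
X_C = 1/(ωC) = 2230 Ω
Branch 1 (R+jX_L): Z₁ = 1300 + j968 Ω, |Z₁| = 1620 Ω
Branch 2 (−jX_C): Z₂ = −j2230 Ω
Parallel: Z = Z₁Z₂/(Z₁+Z₂), |Z| = 1990 Ω, ∠Z = -9.10°
I = V/|Z| = 2.79 mA
P = VI cos φ = 5.57 × 0.00279 × cos(-9.10°) = 15.4 mW

15.4 mW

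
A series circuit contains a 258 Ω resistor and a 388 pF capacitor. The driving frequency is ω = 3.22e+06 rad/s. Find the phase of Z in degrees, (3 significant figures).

X_C = 1/(ωC) = 800 Ω
Z = 258 − j800 Ω
|Z| = √(258² + 800²) = 841 Ω
∠Z = arctan(-800/258) = -72.1°

-72.1°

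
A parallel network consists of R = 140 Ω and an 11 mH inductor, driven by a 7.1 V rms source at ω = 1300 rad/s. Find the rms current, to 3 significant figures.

499 mA

X_L = ωL = 14.3 Ω
Parallel: admittances add. Y = 1/R + 1/(jωL)
Y = (0.00714 − j0.0699) S
|Y| = 0.0703 S → |Z| = 1/|Y| = 14.2 Ω, ∠Z = −∠Y = 84.2°
I = V/|Z| = 7.1/14.2 = 499 mA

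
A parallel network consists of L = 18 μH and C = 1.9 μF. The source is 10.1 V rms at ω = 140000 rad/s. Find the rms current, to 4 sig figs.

X_L = ωL = 2.520 Ω
X_C = 1/(ωC) = 3.759 Ω
Parallel: admittances add. Y = 1/(jωL) + jωC
Y = (0 − j0.1308) S
|Y| = 0.1308 S → |Z| = 1/|Y| = 7.644 Ω, ∠Z = −∠Y = 90.00°
I = V/|Z| = 10.1/7.644 = 1.321 A

1.321 A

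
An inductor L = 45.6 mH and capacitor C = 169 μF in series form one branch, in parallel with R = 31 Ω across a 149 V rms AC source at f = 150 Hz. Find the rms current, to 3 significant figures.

ω = 2πf = 942.5 rad/s
X_L = ωL = 43.0 Ω
X_C = 1/(ωC) = 6.28 Ω
Branch 1: Z₁ = R = 31.0 Ω
Branch 2 (series LC): Z₂ = j(X_L − X_C) = j36.7 Ω
Parallel: Z = Z₁Z₂/(Z₁+Z₂), |Z| = 23.7 Ω, ∠Z = 40.2°
I = V/|Z| = 149/23.7 = 6.29 A

6.29 A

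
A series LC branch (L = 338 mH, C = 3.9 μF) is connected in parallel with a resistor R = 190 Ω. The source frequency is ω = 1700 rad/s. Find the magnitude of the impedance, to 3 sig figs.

X_L = ωL = 575 Ω
X_C = 1/(ωC) = 151 Ω
Branch 1: Z₁ = R = 190 Ω
Branch 2 (series LC): Z₂ = j(X_L − X_C) = j424 Ω
Parallel: Z = Z₁Z₂/(Z₁+Z₂), |Z| = 173 Ω, ∠Z = 24.1°

173 Ω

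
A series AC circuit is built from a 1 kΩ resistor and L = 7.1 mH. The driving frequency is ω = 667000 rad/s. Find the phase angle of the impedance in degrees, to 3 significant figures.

78.1°

X_L = ωL = 4740 Ω
Z = 1000 + j4740 Ω
|Z| = √(1000² + 4740²) = 4840 Ω
∠Z = arctan(4740/1000) = 78.1°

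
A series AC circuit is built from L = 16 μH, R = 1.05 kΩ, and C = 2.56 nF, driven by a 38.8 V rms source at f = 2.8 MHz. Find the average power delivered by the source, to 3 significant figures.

1.35 W

ω = 2πf = 1.759e+07 rad/s
X_L = ωL = 281 Ω
X_C = 1/(ωC) = 22.2 Ω
Net reactance X = X_L − X_C = 259 Ω
Z = 1050 + j259 Ω
|Z| = √(1050² + 259²) = 1080 Ω
∠Z = arctan(259/1050) = 13.9°
I = V/|Z| = 35.9 mA
P = VI cos φ = 38.8 × 0.0359 × cos(13.9°) = 1.35 W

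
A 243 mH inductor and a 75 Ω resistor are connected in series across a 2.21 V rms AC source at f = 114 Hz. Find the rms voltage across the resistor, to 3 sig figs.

0.875 V

ω = 2πf = 716.3 rad/s
X_L = ωL = 174 Ω
Z = 75.0 + j174 Ω
|Z| = √(75.0² + 174²) = 190 Ω
I = V/|Z| = 11.7 mA
V_R = I·|Z_R| = 0.0117 × 75.0 = 0.875 V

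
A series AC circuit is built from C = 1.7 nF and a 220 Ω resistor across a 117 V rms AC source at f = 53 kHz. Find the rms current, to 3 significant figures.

65.7 mA

ω = 2πf = 333000 rad/s
X_C = 1/(ωC) = 1770 Ω
Z = 220 − j1770 Ω
|Z| = √(220² + 1770²) = 1780 Ω
I = V/|Z| = 117/1780 = 65.7 mA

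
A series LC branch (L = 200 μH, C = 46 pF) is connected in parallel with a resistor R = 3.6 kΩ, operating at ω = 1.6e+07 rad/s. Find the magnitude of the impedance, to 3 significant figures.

X_L = ωL = 3200 Ω
X_C = 1/(ωC) = 1360 Ω
Branch 1: Z₁ = R = 3600 Ω
Branch 2 (series LC): Z₂ = j(X_L − X_C) = j1840 Ω
Parallel: Z = Z₁Z₂/(Z₁+Z₂), |Z| = 1640 Ω, ∠Z = 62.9°

1640 Ω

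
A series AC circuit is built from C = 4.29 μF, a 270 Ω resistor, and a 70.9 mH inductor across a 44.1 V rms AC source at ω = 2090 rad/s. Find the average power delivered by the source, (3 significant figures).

7.07 W

X_L = ωL = 148 Ω
X_C = 1/(ωC) = 112 Ω
Net reactance X = X_L − X_C = 36.6 Ω
Z = 270 + j36.6 Ω
|Z| = √(270² + 36.6²) = 272 Ω
∠Z = arctan(36.6/270) = 7.73°
I = V/|Z| = 162 mA
P = VI cos φ = 44.1 × 0.162 × cos(7.73°) = 7.07 W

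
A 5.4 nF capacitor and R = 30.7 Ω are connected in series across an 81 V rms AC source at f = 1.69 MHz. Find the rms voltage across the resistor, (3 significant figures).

70.4 V

ω = 2πf = 1.062e+07 rad/s
X_C = 1/(ωC) = 17.4 Ω
Z = 30.7 − j17.4 Ω
|Z| = √(30.7² + 17.4²) = 35.3 Ω
I = V/|Z| = 2.29 A
V_R = I·|Z_R| = 2.29 × 30.7 = 70.4 V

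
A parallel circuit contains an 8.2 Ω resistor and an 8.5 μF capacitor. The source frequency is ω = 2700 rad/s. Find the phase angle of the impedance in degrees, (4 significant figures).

X_C = 1/(ωC) = 43.57 Ω
Parallel: admittances add. Y = 1/R + jωC
Y = (0.1220 + j0.02295) S
|Y| = 0.1241 S → |Z| = 1/|Y| = 8.059 Ω, ∠Z = −∠Y = -10.66°

-10.66°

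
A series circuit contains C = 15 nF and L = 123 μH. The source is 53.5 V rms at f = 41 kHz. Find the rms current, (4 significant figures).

235.6 mA

ω = 2πf = 257600 rad/s
X_L = ωL = 31.69 Ω
X_C = 1/(ωC) = 258.8 Ω
Net reactance X = X_L − X_C = -227.1 Ω
Z = − j227.1 Ω
|Z| = √(0² + 227.1²) = 227.1 Ω
I = V/|Z| = 53.5/227.1 = 235.6 mA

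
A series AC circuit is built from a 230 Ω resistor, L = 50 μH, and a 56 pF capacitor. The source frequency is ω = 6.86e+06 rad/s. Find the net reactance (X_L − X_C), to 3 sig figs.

-2260 Ω

X_L = ωL = 343 Ω
X_C = 1/(ωC) = 2600 Ω
X = 343 − 2600 = -2260 Ω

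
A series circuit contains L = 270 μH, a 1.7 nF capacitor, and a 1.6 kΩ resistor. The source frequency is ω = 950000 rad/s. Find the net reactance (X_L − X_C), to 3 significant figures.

X_L = ωL = 256 Ω
X_C = 1/(ωC) = 619 Ω
X = 256 − 619 = -363 Ω

-363 Ω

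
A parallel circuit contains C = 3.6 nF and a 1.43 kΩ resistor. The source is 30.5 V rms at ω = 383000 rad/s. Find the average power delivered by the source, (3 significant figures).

X_C = 1/(ωC) = 725 Ω
Parallel: admittances add. Y = 1/R + jωC
Y = (0.000699 + j0.00138) S
|Y| = 0.00155 S → |Z| = 1/|Y| = 647 Ω, ∠Z = −∠Y = -63.1°
I = V/|Z| = 47.2 mA
P = VI cos φ = 30.5 × 0.0472 × cos(-63.1°) = 651 mW

651 mW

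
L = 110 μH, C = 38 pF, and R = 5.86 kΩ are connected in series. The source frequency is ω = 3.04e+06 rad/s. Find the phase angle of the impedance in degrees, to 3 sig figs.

-54.8°

X_L = ωL = 334 Ω
X_C = 1/(ωC) = 8660 Ω
Net reactance X = X_L − X_C = -8320 Ω
Z = 5860 − j8320 Ω
|Z| = √(5860² + 8320²) = 10200 Ω
∠Z = arctan(-8320/5860) = -54.8°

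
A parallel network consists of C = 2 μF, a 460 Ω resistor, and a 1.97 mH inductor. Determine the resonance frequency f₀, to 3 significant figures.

2.54 kHz

ω₀ = 1/√(LC) = 1/√(0.00197 × 2e-06) = 15930 rad/s
f₀ = ω₀/(2π) = 2.54 kHz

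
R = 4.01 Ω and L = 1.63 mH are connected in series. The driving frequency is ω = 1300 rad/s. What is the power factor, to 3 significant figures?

X_L = ωL = 2.12 Ω
Z = 4.01 + j2.12 Ω
|Z| = √(4.01² + 2.12²) = 4.54 Ω
∠Z = arctan(2.12/4.01) = 27.9°
cos φ = cos(27.9°) = 0.884

0.884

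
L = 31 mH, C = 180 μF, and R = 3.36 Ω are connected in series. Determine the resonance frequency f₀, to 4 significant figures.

ω₀ = 1/√(LC) = 1/√(0.031 × 0.00018) = 423.3 rad/s
f₀ = ω₀/(2π) = 67.38 Hz

67.38 Hz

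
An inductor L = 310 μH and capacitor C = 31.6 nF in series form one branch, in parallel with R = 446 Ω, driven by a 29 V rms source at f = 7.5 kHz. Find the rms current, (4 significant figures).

78.59 mA

ω = 2πf = 47120 rad/s
X_L = ωL = 14.61 Ω
X_C = 1/(ωC) = 671.5 Ω
Branch 1: Z₁ = R = 446.0 Ω
Branch 2 (series LC): Z₂ = j(X_L − X_C) = −j656.9 Ω
Parallel: Z = Z₁Z₂/(Z₁+Z₂), |Z| = 369.0 Ω, ∠Z = -34.17°
I = V/|Z| = 29/369.0 = 78.59 mA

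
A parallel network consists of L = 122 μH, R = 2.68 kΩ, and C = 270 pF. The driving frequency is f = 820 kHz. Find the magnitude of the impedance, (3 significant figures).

2360 Ω

ω = 2πf = 5.152e+06 rad/s
X_L = ωL = 629 Ω
X_C = 1/(ωC) = 719 Ω
Parallel: admittances add. Y = 1/R + 1/(jωL) + jωC
Y = (0.000373 − j0.000200) S
|Y| = 0.000423 S → |Z| = 1/|Y| = 2360 Ω, ∠Z = −∠Y = 28.2°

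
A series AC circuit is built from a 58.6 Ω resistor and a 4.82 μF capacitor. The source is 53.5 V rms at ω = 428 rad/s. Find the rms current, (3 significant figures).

X_C = 1/(ωC) = 485 Ω
Z = 58.6 − j485 Ω
|Z| = √(58.6² + 485²) = 488 Ω
I = V/|Z| = 53.5/488 = 110 mA

110 mA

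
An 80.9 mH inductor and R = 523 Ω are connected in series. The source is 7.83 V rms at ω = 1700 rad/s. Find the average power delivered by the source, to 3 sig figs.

X_L = ωL = 138 Ω
Z = 523 + j138 Ω
|Z| = √(523² + 138²) = 541 Ω
∠Z = arctan(138/523) = 14.7°
I = V/|Z| = 14.5 mA
P = VI cos φ = 7.83 × 0.0145 × cos(14.7°) = 110 mW

110 mW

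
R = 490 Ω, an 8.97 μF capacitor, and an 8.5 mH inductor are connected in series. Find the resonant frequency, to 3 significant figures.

ω₀ = 1/√(LC) = 1/√(0.0085 × 8.97e-06) = 3622 rad/s
f₀ = ω₀/(2π) = 576 Hz

576 Hz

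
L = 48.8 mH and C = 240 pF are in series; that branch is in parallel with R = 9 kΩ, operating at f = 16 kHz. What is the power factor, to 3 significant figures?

0.971

ω = 2πf = 100500 rad/s
X_L = ωL = 4910 Ω
X_C = 1/(ωC) = 41400 Ω
Branch 1: Z₁ = R = 9000 Ω
Branch 2 (series LC): Z₂ = j(X_L − X_C) = −j36500 Ω
Parallel: Z = Z₁Z₂/(Z₁+Z₂), |Z| = 8740 Ω, ∠Z = -13.8°
cos φ = cos(-13.8°) = 0.971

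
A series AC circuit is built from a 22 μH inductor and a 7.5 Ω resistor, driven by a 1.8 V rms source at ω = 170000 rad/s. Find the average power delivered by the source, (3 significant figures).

346 mW

X_L = ωL = 3.74 Ω
Z = 7.50 + j3.74 Ω
|Z| = √(7.50² + 3.74²) = 8.38 Ω
∠Z = arctan(3.74/7.50) = 26.5°
I = V/|Z| = 215 mA
P = VI cos φ = 1.8 × 0.215 × cos(26.5°) = 346 mW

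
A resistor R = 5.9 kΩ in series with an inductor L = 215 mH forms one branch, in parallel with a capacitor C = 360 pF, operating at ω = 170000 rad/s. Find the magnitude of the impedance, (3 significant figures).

28700 Ω

X_L = ωL = 36600 Ω
X_C = 1/(ωC) = 16300 Ω
Branch 1 (R+jX_L): Z₁ = 5900 + j36600 Ω, |Z₁| = 37000 Ω
Branch 2 (−jX_C): Z₂ = −j16300 Ω
Parallel: Z = Z₁Z₂/(Z₁+Z₂), |Z| = 28700 Ω, ∠Z = -82.9°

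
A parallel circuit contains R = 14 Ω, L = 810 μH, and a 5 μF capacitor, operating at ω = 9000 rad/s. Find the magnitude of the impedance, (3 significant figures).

X_L = ωL = 7.29 Ω
X_C = 1/(ωC) = 22.2 Ω
Parallel: admittances add. Y = 1/R + 1/(jωL) + jωC
Y = (0.0714 − j0.0922) S
|Y| = 0.117 S → |Z| = 1/|Y| = 8.58 Ω, ∠Z = −∠Y = 52.2°

8.58 Ω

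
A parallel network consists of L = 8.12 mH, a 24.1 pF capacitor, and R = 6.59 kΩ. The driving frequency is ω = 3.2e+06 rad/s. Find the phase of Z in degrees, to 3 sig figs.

X_L = ωL = 26000 Ω
X_C = 1/(ωC) = 13000 Ω
Parallel: admittances add. Y = 1/R + 1/(jωL) + jωC
Y = (0.000152 + j3.86e-05) S
|Y| = 0.000157 S → |Z| = 1/|Y| = 6390 Ω, ∠Z = −∠Y = -14.3°

-14.3°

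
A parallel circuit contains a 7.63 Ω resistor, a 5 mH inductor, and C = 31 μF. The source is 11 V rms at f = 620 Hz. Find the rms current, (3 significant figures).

1.63 A

ω = 2πf = 3896 rad/s
X_L = ωL = 19.5 Ω
X_C = 1/(ωC) = 8.28 Ω
Parallel: admittances add. Y = 1/R + 1/(jωL) + jωC
Y = (0.131 + j0.0694) S
|Y| = 0.148 S → |Z| = 1/|Y| = 6.74 Ω, ∠Z = −∠Y = -27.9°
I = V/|Z| = 11/6.74 = 1.63 A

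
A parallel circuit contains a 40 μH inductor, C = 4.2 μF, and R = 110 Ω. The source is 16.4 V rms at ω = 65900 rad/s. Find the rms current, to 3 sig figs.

X_L = ωL = 2.64 Ω
X_C = 1/(ωC) = 3.61 Ω
Parallel: admittances add. Y = 1/R + 1/(jωL) + jωC
Y = (0.00909 − j0.103) S
|Y| = 0.103 S → |Z| = 1/|Y| = 9.71 Ω, ∠Z = −∠Y = 84.9°
I = V/|Z| = 16.4/9.71 = 1.69 A

1.69 A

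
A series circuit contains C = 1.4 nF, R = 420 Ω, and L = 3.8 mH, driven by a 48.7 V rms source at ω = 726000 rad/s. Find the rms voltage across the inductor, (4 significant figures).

73.66 V

X_L = ωL = 2759 Ω
X_C = 1/(ωC) = 983.9 Ω
Net reactance X = X_L − X_C = 1775 Ω
Z = 420.0 + j1775 Ω
|Z| = √(420.0² + 1775²) = 1824 Ω
I = V/|Z| = 26.70 mA
V_L = I·|Z_L| = 0.02670 × 2759 = 73.66 V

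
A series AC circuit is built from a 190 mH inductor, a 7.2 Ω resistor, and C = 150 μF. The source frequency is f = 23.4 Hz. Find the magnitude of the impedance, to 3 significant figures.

18.8 Ω

ω = 2πf = 147.0 rad/s
X_L = ωL = 27.9 Ω
X_C = 1/(ωC) = 45.3 Ω
Net reactance X = X_L − X_C = -17.4 Ω
Z = 7.20 − j17.4 Ω
|Z| = √(7.20² + 17.4²) = 18.8 Ω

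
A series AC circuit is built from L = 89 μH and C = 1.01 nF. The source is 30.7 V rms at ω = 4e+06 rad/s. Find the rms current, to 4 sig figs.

283.0 mA

X_L = ωL = 356.0 Ω
X_C = 1/(ωC) = 247.5 Ω
Net reactance X = X_L − X_C = 108.5 Ω
Z = j108.5 Ω
|Z| = √(0² + 108.5²) = 108.5 Ω
I = V/|Z| = 30.7/108.5 = 283.0 mA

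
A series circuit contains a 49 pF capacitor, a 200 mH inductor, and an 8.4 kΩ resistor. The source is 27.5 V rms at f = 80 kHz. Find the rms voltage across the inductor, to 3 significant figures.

ω = 2πf = 502700 rad/s
X_L = ωL = 101000 Ω
X_C = 1/(ωC) = 40600 Ω
Net reactance X = X_L − X_C = 59900 Ω
Z = 8400 + j59900 Ω
|Z| = √(8400² + 59900²) = 60500 Ω
I = V/|Z| = 454 μA
V_L = I·|Z_L| = 0.000454 × 101000 = 45.7 V

45.7 V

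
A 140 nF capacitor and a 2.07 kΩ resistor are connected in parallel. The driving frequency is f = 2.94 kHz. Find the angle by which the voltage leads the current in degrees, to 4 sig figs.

-79.42°

ω = 2πf = 18470 rad/s
X_C = 1/(ωC) = 386.7 Ω
Parallel: admittances add. Y = 1/R + jωC
Y = (0.0004831 + j0.002586) S
|Y| = 0.002631 S → |Z| = 1/|Y| = 380.1 Ω, ∠Z = −∠Y = -79.42°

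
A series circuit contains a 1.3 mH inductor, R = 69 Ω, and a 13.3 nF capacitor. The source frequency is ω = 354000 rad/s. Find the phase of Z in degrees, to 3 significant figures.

X_L = ωL = 460 Ω
X_C = 1/(ωC) = 212 Ω
Net reactance X = X_L − X_C = 248 Ω
Z = 69.0 + j248 Ω
|Z| = √(69.0² + 248²) = 257 Ω
∠Z = arctan(248/69.0) = 74.4°

74.4°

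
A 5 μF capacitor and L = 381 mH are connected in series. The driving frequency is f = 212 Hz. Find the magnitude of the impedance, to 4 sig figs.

357.4 Ω

ω = 2πf = 1332 rad/s
X_L = ωL = 507.5 Ω
X_C = 1/(ωC) = 150.1 Ω
Net reactance X = X_L − X_C = 357.4 Ω
Z = j357.4 Ω
|Z| = √(0² + 357.4²) = 357.4 Ω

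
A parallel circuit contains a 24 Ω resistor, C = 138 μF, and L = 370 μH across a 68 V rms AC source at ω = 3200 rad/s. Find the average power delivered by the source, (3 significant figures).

X_L = ωL = 1.18 Ω
X_C = 1/(ωC) = 2.26 Ω
Parallel: admittances add. Y = 1/R + 1/(jωL) + jωC
Y = (0.0417 − j0.403) S
|Y| = 0.405 S → |Z| = 1/|Y| = 2.47 Ω, ∠Z = −∠Y = 84.1°
I = V/|Z| = 27.5 A
P = VI cos φ = 68 × 27.5 × cos(84.1°) = 193 W

193 W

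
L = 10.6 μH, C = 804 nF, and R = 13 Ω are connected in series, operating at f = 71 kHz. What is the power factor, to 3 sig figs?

0.989

ω = 2πf = 446100 rad/s
X_L = ωL = 4.73 Ω
X_C = 1/(ωC) = 2.79 Ω
Net reactance X = X_L − X_C = 1.94 Ω
Z = 13.0 + j1.94 Ω
|Z| = √(13.0² + 1.94²) = 13.1 Ω
∠Z = arctan(1.94/13.0) = 8.49°
cos φ = cos(8.49°) = 0.989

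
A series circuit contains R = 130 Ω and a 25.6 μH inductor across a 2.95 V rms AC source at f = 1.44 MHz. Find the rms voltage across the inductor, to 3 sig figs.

ω = 2πf = 9.048e+06 rad/s
X_L = ωL = 232 Ω
Z = 130 + j232 Ω
|Z| = √(130² + 232²) = 266 Ω
I = V/|Z| = 11.1 mA
V_L = I·|Z_L| = 0.0111 × 232 = 2.57 V

2.57 V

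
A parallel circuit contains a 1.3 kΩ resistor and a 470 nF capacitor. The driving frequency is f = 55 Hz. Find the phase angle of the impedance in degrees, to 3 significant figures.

-11.9°

ω = 2πf = 345.6 rad/s
X_C = 1/(ωC) = 6160 Ω
Parallel: admittances add. Y = 1/R + jωC
Y = (0.000769 + j0.000162) S
|Y| = 0.000786 S → |Z| = 1/|Y| = 1270 Ω, ∠Z = −∠Y = -11.9°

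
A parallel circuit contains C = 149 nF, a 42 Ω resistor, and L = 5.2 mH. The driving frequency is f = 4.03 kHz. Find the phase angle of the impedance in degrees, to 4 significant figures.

9.119°

ω = 2πf = 25320 rad/s
X_L = ωL = 131.7 Ω
X_C = 1/(ωC) = 265.1 Ω
Parallel: admittances add. Y = 1/R + 1/(jωL) + jωC
Y = (0.02381 − j0.003822) S
|Y| = 0.02411 S → |Z| = 1/|Y| = 41.47 Ω, ∠Z = −∠Y = 9.119°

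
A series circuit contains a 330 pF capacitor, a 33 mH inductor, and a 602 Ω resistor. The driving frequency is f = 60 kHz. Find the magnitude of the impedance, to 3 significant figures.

4440 Ω

ω = 2πf = 377000 rad/s
X_L = ωL = 12400 Ω
X_C = 1/(ωC) = 8040 Ω
Net reactance X = X_L − X_C = 4400 Ω
Z = 602 + j4400 Ω
|Z| = √(602² + 4400²) = 4440 Ω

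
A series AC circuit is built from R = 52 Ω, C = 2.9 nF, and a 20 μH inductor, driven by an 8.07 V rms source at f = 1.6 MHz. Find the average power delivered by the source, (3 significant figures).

ω = 2πf = 1.005e+07 rad/s
X_L = ωL = 201 Ω
X_C = 1/(ωC) = 34.3 Ω
Net reactance X = X_L − X_C = 167 Ω
Z = 52.0 + j167 Ω
|Z| = √(52.0² + 167²) = 175 Ω
∠Z = arctan(167/52.0) = 72.7°
I = V/|Z| = 46.2 mA
P = VI cos φ = 8.07 × 0.0462 × cos(72.7°) = 111 mW

111 mW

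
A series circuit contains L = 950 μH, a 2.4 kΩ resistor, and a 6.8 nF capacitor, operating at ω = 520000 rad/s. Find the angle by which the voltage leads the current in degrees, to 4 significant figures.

X_L = ωL = 494.0 Ω
X_C = 1/(ωC) = 282.8 Ω
Net reactance X = X_L − X_C = 211.2 Ω
Z = 2400 + j211.2 Ω
|Z| = √(2400² + 211.2²) = 2409 Ω
∠Z = arctan(211.2/2400) = 5.029°

5.029°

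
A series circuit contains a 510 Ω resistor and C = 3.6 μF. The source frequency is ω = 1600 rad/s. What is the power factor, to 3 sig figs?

0.947

X_C = 1/(ωC) = 174 Ω
Z = 510 − j174 Ω
|Z| = √(510² + 174²) = 539 Ω
∠Z = arctan(-174/510) = -18.8°
cos φ = cos(-18.8°) = 0.947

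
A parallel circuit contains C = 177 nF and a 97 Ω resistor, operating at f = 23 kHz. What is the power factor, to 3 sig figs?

ω = 2πf = 144500 rad/s
X_C = 1/(ωC) = 39.1 Ω
Parallel: admittances add. Y = 1/R + jωC
Y = (0.0103 + j0.0256) S
|Y| = 0.0276 S → |Z| = 1/|Y| = 36.3 Ω, ∠Z = −∠Y = -68.0°
cos φ = cos(-68.0°) = 0.374

0.374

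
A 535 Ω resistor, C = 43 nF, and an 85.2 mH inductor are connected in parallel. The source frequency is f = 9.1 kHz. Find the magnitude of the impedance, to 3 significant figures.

342 Ω

ω = 2πf = 57180 rad/s
X_L = ωL = 4870 Ω
X_C = 1/(ωC) = 407 Ω
Parallel: admittances add. Y = 1/R + 1/(jωL) + jωC
Y = (0.00187 + j0.00225) S
|Y| = 0.00293 S → |Z| = 1/|Y| = 342 Ω, ∠Z = −∠Y = -50.3°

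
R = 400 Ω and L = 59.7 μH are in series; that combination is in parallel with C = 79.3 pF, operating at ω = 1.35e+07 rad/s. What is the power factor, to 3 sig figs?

X_L = ωL = 806 Ω
X_C = 1/(ωC) = 934 Ω
Branch 1 (R+jX_L): Z₁ = 400 + j806 Ω, |Z₁| = 900 Ω
Branch 2 (−jX_C): Z₂ = −j934 Ω
Parallel: Z = Z₁Z₂/(Z₁+Z₂), |Z| = 2000 Ω, ∠Z = -8.63°
cos φ = cos(-8.63°) = 0.989

0.989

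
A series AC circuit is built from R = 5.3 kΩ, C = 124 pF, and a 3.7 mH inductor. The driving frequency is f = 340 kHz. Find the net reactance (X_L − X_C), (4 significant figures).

4129 Ω

ω = 2πf = 2.136e+06 rad/s
X_L = ωL = 7904 Ω
X_C = 1/(ωC) = 3775 Ω
X = 7904 − 3775 = 4129 Ω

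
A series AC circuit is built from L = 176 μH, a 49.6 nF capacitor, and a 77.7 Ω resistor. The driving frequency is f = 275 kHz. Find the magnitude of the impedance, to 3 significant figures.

303 Ω

ω = 2πf = 1.728e+06 rad/s
X_L = ωL = 304 Ω
X_C = 1/(ωC) = 11.7 Ω
Net reactance X = X_L − X_C = 292 Ω
Z = 77.7 + j292 Ω
|Z| = √(77.7² + 292²) = 303 Ω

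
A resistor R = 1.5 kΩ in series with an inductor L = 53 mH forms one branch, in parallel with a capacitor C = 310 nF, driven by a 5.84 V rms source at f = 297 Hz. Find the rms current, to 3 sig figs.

4.98 mA

ω = 2πf = 1866 rad/s
X_L = ωL = 98.9 Ω
X_C = 1/(ωC) = 1730 Ω
Branch 1 (R+jX_L): Z₁ = 1500 + j98.9 Ω, |Z₁| = 1500 Ω
Branch 2 (−jX_C): Z₂ = −j1730 Ω
Parallel: Z = Z₁Z₂/(Z₁+Z₂), |Z| = 1170 Ω, ∠Z = -38.9°
I = V/|Z| = 5.84/1170 = 4.98 mA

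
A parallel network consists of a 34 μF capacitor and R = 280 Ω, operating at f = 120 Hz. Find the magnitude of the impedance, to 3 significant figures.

ω = 2πf = 754.0 rad/s
X_C = 1/(ωC) = 39.0 Ω
Parallel: admittances add. Y = 1/R + jωC
Y = (0.00357 + j0.0256) S
|Y| = 0.0259 S → |Z| = 1/|Y| = 38.6 Ω, ∠Z = −∠Y = -82.1°

38.6 Ω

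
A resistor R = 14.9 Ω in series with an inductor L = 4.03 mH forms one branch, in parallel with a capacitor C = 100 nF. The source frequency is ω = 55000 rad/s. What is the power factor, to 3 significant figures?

0.287

X_L = ωL = 222 Ω
X_C = 1/(ωC) = 182 Ω
Branch 1 (R+jX_L): Z₁ = 14.9 + j222 Ω, |Z₁| = 222 Ω
Branch 2 (−jX_C): Z₂ = −j182 Ω
Parallel: Z = Z₁Z₂/(Z₁+Z₂), |Z| = 950 Ω, ∠Z = -73.3°
cos φ = cos(-73.3°) = 0.287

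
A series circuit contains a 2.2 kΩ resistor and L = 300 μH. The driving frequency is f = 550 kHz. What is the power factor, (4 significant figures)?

0.9046

ω = 2πf = 3.456e+06 rad/s
X_L = ωL = 1037 Ω
Z = 2200 + j1037 Ω
|Z| = √(2200² + 1037²) = 2432 Ω
∠Z = arctan(1037/2200) = 25.23°
cos φ = cos(25.23°) = 0.9046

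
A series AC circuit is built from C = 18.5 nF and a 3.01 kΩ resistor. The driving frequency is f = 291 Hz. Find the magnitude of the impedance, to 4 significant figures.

29720 Ω

ω = 2πf = 1828 rad/s
X_C = 1/(ωC) = 29560 Ω
Z = 3010 − j29560 Ω
|Z| = √(3010² + 29560²) = 29720 Ω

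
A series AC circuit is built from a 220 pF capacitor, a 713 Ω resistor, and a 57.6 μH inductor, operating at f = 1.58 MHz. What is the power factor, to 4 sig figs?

ω = 2πf = 9.927e+06 rad/s
X_L = ωL = 571.8 Ω
X_C = 1/(ωC) = 457.9 Ω
Net reactance X = X_L − X_C = 114.0 Ω
Z = 713.0 + j114.0 Ω
|Z| = √(713.0² + 114.0²) = 722.0 Ω
∠Z = arctan(114.0/713.0) = 9.080°
cos φ = cos(9.080°) = 0.9875

0.9875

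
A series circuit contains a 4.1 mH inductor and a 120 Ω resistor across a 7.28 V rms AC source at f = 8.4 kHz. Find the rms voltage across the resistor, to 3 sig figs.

3.53 V

ω = 2πf = 52780 rad/s
X_L = ωL = 216 Ω
Z = 120 + j216 Ω
|Z| = √(120² + 216²) = 247 Ω
I = V/|Z| = 29.4 mA
V_R = I·|Z_R| = 0.0294 × 120 = 3.53 V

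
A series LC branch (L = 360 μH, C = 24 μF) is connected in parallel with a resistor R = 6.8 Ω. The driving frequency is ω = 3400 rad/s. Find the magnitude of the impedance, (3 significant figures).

X_L = ωL = 1.22 Ω
X_C = 1/(ωC) = 12.3 Ω
Branch 1: Z₁ = R = 6.80 Ω
Branch 2 (series LC): Z₂ = j(X_L − X_C) = −j11.0 Ω
Parallel: Z = Z₁Z₂/(Z₁+Z₂), |Z| = 5.79 Ω, ∠Z = -31.7°

5.79 Ω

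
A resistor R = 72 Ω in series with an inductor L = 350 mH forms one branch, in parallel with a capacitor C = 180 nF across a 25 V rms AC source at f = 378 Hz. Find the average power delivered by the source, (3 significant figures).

64.6 mW

ω = 2πf = 2375 rad/s
X_L = ωL = 831 Ω
X_C = 1/(ωC) = 2340 Ω
Branch 1 (R+jX_L): Z₁ = 72.0 + j831 Ω, |Z₁| = 834 Ω
Branch 2 (−jX_C): Z₂ = −j2340 Ω
Parallel: Z = Z₁Z₂/(Z₁+Z₂), |Z| = 1290 Ω, ∠Z = 82.3°
I = V/|Z| = 19.3 mA
P = VI cos φ = 25 × 0.0193 × cos(82.3°) = 64.6 mW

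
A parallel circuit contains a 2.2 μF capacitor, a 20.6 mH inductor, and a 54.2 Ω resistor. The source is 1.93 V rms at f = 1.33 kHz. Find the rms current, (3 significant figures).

ω = 2πf = 8357 rad/s
X_L = ωL = 172 Ω
X_C = 1/(ωC) = 54.4 Ω
Parallel: admittances add. Y = 1/R + 1/(jωL) + jωC
Y = (0.0185 + j0.0126) S
|Y| = 0.0223 S → |Z| = 1/|Y| = 44.8 Ω, ∠Z = −∠Y = -34.3°
I = V/|Z| = 1.93/44.8 = 43.1 mA

43.1 mA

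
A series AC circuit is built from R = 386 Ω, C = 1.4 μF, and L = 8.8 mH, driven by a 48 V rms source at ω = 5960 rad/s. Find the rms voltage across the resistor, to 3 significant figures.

47.3 V

X_L = ωL = 52.4 Ω
X_C = 1/(ωC) = 120 Ω
Net reactance X = X_L − X_C = -67.4 Ω
Z = 386 − j67.4 Ω
|Z| = √(386² + 67.4²) = 392 Ω
I = V/|Z| = 122 mA
V_R = I·|Z_R| = 0.122 × 386 = 47.3 V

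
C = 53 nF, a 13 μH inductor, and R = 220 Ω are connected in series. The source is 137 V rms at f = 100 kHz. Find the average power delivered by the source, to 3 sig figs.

84.5 W

ω = 2πf = 628300 rad/s
X_L = ωL = 8.17 Ω
X_C = 1/(ωC) = 30.0 Ω
Net reactance X = X_L − X_C = -21.9 Ω
Z = 220 − j21.9 Ω
|Z| = √(220² + 21.9²) = 221 Ω
∠Z = arctan(-21.9/220) = -5.67°
I = V/|Z| = 620 mA
P = VI cos φ = 137 × 0.620 × cos(-5.67°) = 84.5 W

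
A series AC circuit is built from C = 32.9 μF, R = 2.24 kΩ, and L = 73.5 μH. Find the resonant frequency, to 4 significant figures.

3.237 kHz

ω₀ = 1/√(LC) = 1/√(7.35e-05 × 3.29e-05) = 20340 rad/s
f₀ = ω₀/(2π) = 3.237 kHz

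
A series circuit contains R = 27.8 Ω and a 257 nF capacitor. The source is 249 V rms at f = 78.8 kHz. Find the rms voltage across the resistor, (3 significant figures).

240 V

ω = 2πf = 495100 rad/s
X_C = 1/(ωC) = 7.86 Ω
Z = 27.8 − j7.86 Ω
|Z| = √(27.8² + 7.86²) = 28.9 Ω
I = V/|Z| = 8.62 A
V_R = I·|Z_R| = 8.62 × 27.8 = 240 V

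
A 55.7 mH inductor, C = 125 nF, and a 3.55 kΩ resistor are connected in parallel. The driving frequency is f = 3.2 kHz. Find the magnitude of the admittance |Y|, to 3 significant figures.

ω = 2πf = 20110 rad/s
X_L = ωL = 1120 Ω
X_C = 1/(ωC) = 398 Ω
Parallel: admittances add. Y = 1/R + 1/(jωL) + jωC
Y = (0.000282 + j0.00162) S
|Y| = 0.00164 S → |Z| = 1/|Y| = 608 Ω, ∠Z = −∠Y = -80.1°

1.64 mS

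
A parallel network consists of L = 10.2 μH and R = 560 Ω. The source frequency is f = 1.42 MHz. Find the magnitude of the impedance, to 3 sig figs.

ω = 2πf = 8.922e+06 rad/s
X_L = ωL = 91.0 Ω
Parallel: admittances add. Y = 1/R + 1/(jωL)
Y = (0.00179 − j0.0110) S
|Y| = 0.0111 S → |Z| = 1/|Y| = 89.8 Ω, ∠Z = −∠Y = 80.8°

89.8 Ω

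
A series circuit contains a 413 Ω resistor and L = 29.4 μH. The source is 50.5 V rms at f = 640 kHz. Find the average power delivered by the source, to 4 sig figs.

ω = 2πf = 4.021e+06 rad/s
X_L = ωL = 118.2 Ω
Z = 413.0 + j118.2 Ω
|Z| = √(413.0² + 118.2²) = 429.6 Ω
∠Z = arctan(118.2/413.0) = 15.97°
I = V/|Z| = 117.6 mA
P = VI cos φ = 50.5 × 0.1176 × cos(15.97°) = 5.707 W

5.707 W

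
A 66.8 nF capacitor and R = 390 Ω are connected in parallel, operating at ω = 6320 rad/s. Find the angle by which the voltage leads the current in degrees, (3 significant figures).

X_C = 1/(ωC) = 2370 Ω
Parallel: admittances add. Y = 1/R + jωC
Y = (0.00256 + j0.000422) S
|Y| = 0.00260 S → |Z| = 1/|Y| = 385 Ω, ∠Z = −∠Y = -9.35°

-9.35°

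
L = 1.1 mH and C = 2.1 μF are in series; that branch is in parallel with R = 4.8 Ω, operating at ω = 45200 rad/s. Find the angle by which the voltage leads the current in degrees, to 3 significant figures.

6.98°

X_L = ωL = 49.7 Ω
X_C = 1/(ωC) = 10.5 Ω
Branch 1: Z₁ = R = 4.80 Ω
Branch 2 (series LC): Z₂ = j(X_L − X_C) = j39.2 Ω
Parallel: Z = Z₁Z₂/(Z₁+Z₂), |Z| = 4.76 Ω, ∠Z = 6.98°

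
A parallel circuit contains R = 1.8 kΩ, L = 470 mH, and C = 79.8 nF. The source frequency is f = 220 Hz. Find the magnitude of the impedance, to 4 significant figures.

ω = 2πf = 1382 rad/s
X_L = ωL = 649.7 Ω
X_C = 1/(ωC) = 9066 Ω
Parallel: admittances add. Y = 1/R + 1/(jωL) + jωC
Y = (0.0005556 − j0.001429) S
|Y| = 0.001533 S → |Z| = 1/|Y| = 652.3 Ω, ∠Z = −∠Y = 68.75°

652.3 Ω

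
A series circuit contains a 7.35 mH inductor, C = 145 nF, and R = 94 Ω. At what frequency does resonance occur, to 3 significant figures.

4.88 kHz

ω₀ = 1/√(LC) = 1/√(0.00735 × 1.45e-07) = 30630 rad/s
f₀ = ω₀/(2π) = 4.88 kHz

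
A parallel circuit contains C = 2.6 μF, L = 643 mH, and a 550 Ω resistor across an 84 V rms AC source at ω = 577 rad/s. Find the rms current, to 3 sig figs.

183 mA

X_L = ωL = 371 Ω
X_C = 1/(ωC) = 667 Ω
Parallel: admittances add. Y = 1/R + 1/(jωL) + jωC
Y = (0.00182 − j0.00120) S
|Y| = 0.00218 S → |Z| = 1/|Y| = 460 Ω, ∠Z = −∠Y = 33.3°
I = V/|Z| = 84/460 = 183 mA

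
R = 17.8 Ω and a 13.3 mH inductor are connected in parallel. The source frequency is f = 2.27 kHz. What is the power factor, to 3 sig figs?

0.996

ω = 2πf = 14260 rad/s
X_L = ωL = 190 Ω
Parallel: admittances add. Y = 1/R + 1/(jωL)
Y = (0.0562 − j0.00527) S
|Y| = 0.0564 S → |Z| = 1/|Y| = 17.7 Ω, ∠Z = −∠Y = 5.36°
cos φ = cos(5.36°) = 0.996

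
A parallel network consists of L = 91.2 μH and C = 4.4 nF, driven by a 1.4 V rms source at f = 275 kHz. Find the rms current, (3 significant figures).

ω = 2πf = 1.728e+06 rad/s
X_L = ωL = 158 Ω
X_C = 1/(ωC) = 132 Ω
Parallel: admittances add. Y = 1/(jωL) + jωC
Y = (0 + j0.00126) S
|Y| = 0.00126 S → |Z| = 1/|Y| = 796 Ω, ∠Z = −∠Y = -90.0°
I = V/|Z| = 1.4/796 = 1.76 mA

1.76 mA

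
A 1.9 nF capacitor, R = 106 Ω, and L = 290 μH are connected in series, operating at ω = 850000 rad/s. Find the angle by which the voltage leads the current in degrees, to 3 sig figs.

-74.1°

X_L = ωL = 246 Ω
X_C = 1/(ωC) = 619 Ω
Net reactance X = X_L − X_C = -373 Ω
Z = 106 − j373 Ω
|Z| = √(106² + 373²) = 387 Ω
∠Z = arctan(-373/106) = -74.1°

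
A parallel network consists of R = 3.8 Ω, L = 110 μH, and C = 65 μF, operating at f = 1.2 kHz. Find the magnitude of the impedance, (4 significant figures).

1.312 Ω

ω = 2πf = 7540 rad/s
X_L = ωL = 0.8294 Ω
X_C = 1/(ωC) = 2.040 Ω
Parallel: admittances add. Y = 1/R + 1/(jωL) + jωC
Y = (0.2632 − j0.7156) S
|Y| = 0.7625 S → |Z| = 1/|Y| = 1.312 Ω, ∠Z = −∠Y = 69.81°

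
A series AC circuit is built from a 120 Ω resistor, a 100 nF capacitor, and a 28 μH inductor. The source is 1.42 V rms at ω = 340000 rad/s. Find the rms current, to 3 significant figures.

11.7 mA

X_L = ωL = 9.52 Ω
X_C = 1/(ωC) = 29.4 Ω
Net reactance X = X_L − X_C = -19.9 Ω
Z = 120 − j19.9 Ω
|Z| = √(120² + 19.9²) = 122 Ω
I = V/|Z| = 1.42/122 = 11.7 mA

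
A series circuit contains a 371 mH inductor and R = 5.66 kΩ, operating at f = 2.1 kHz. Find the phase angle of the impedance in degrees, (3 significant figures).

ω = 2πf = 13190 rad/s
X_L = ωL = 4900 Ω
Z = 5660 + j4900 Ω
|Z| = √(5660² + 4900²) = 7480 Ω
∠Z = arctan(4900/5660) = 40.9°

40.9°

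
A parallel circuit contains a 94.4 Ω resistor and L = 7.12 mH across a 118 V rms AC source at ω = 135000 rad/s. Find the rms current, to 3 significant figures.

X_L = ωL = 961 Ω
Parallel: admittances add. Y = 1/R + 1/(jωL)
Y = (0.0106 − j0.00104) S
|Y| = 0.0106 S → |Z| = 1/|Y| = 93.9 Ω, ∠Z = −∠Y = 5.61°
I = V/|Z| = 118/93.9 = 1.26 A

1.26 A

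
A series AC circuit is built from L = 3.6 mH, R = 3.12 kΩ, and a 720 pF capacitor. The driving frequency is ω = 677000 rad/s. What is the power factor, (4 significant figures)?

X_L = ωL = 2437 Ω
X_C = 1/(ωC) = 2052 Ω
Net reactance X = X_L − X_C = 385.7 Ω
Z = 3120 + j385.7 Ω
|Z| = √(3120² + 385.7²) = 3144 Ω
∠Z = arctan(385.7/3120) = 7.047°
cos φ = cos(7.047°) = 0.9924

0.9924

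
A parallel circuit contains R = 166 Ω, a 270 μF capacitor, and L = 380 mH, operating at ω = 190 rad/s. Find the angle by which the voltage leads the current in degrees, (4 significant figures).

-80.86°

X_L = ωL = 72.20 Ω
X_C = 1/(ωC) = 19.49 Ω
Parallel: admittances add. Y = 1/R + 1/(jωL) + jωC
Y = (0.006024 + j0.03745) S
|Y| = 0.03793 S → |Z| = 1/|Y| = 26.36 Ω, ∠Z = −∠Y = -80.86°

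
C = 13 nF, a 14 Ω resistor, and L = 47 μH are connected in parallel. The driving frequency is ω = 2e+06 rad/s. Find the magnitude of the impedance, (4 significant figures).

X_L = ωL = 94.00 Ω
X_C = 1/(ωC) = 38.46 Ω
Parallel: admittances add. Y = 1/R + 1/(jωL) + jωC
Y = (0.07143 + j0.01536) S
|Y| = 0.07306 S → |Z| = 1/|Y| = 13.69 Ω, ∠Z = −∠Y = -12.14°

13.69 Ω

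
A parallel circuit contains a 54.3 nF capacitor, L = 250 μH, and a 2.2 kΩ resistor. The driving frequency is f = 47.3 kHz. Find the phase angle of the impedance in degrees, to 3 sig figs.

ω = 2πf = 297200 rad/s
X_L = ωL = 74.3 Ω
X_C = 1/(ωC) = 62.0 Ω
Parallel: admittances add. Y = 1/R + 1/(jωL) + jωC
Y = (0.000455 + j0.00268) S
|Y| = 0.00272 S → |Z| = 1/|Y| = 368 Ω, ∠Z = −∠Y = -80.4°

-80.4°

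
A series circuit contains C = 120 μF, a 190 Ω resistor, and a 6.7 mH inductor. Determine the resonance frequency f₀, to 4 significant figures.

177.5 Hz

ω₀ = 1/√(LC) = 1/√(0.0067 × 0.00012) = 1115 rad/s
f₀ = ω₀/(2π) = 177.5 Hz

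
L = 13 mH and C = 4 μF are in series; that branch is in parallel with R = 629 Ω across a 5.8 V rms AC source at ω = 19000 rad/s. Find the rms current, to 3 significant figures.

26.5 mA

X_L = ωL = 247 Ω
X_C = 1/(ωC) = 13.2 Ω
Branch 1: Z₁ = R = 629 Ω
Branch 2 (series LC): Z₂ = j(X_L − X_C) = j234 Ω
Parallel: Z = Z₁Z₂/(Z₁+Z₂), |Z| = 219 Ω, ∠Z = 69.6°
I = V/|Z| = 5.8/219 = 26.5 mA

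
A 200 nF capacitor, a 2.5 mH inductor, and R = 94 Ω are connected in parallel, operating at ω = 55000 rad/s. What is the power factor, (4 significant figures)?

0.9438

X_L = ωL = 137.5 Ω
X_C = 1/(ωC) = 90.91 Ω
Parallel: admittances add. Y = 1/R + 1/(jωL) + jωC
Y = (0.01064 + j0.003727) S
|Y| = 0.01127 S → |Z| = 1/|Y| = 88.71 Ω, ∠Z = −∠Y = -19.31°
cos φ = cos(-19.31°) = 0.9438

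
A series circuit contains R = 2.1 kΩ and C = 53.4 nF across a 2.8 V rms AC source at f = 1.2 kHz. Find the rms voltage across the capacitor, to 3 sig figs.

2.14 V

ω = 2πf = 7540 rad/s
X_C = 1/(ωC) = 2480 Ω
Z = 2100 − j2480 Ω
|Z| = √(2100² + 2480²) = 3250 Ω
I = V/|Z| = 861 μA
V_C = I·|Z_C| = 0.000861 × 2480 = 2.14 V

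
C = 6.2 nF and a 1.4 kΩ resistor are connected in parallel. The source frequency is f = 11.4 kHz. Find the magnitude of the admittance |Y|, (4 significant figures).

ω = 2πf = 71630 rad/s
X_C = 1/(ωC) = 2252 Ω
Parallel: admittances add. Y = 1/R + jωC
Y = (0.0007143 + j0.0004441) S
|Y| = 0.0008411 S → |Z| = 1/|Y| = 1189 Ω, ∠Z = −∠Y = -31.87°

841.1 μS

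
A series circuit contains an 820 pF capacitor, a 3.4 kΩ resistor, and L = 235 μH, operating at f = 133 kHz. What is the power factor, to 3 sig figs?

ω = 2πf = 835700 rad/s
X_L = ωL = 196 Ω
X_C = 1/(ωC) = 1460 Ω
Net reactance X = X_L − X_C = -1260 Ω
Z = 3400 − j1260 Ω
|Z| = √(3400² + 1260²) = 3630 Ω
∠Z = arctan(-1260/3400) = -20.4°
cos φ = cos(-20.4°) = 0.937

0.937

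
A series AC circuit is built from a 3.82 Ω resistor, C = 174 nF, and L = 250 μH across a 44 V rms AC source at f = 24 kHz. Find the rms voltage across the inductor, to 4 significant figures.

ω = 2πf = 150800 rad/s
X_L = ωL = 37.70 Ω
X_C = 1/(ωC) = 38.11 Ω
Net reactance X = X_L − X_C = -0.4127 Ω
Z = 3.820 − j0.4127 Ω
|Z| = √(3.820² + 0.4127²) = 3.842 Ω
I = V/|Z| = 11.45 A
V_L = I·|Z_L| = 11.45 × 37.70 = 431.7 V

431.7 V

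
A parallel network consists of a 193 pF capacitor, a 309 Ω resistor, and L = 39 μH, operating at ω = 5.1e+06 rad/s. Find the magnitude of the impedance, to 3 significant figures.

193 Ω

X_L = ωL = 199 Ω
X_C = 1/(ωC) = 1020 Ω
Parallel: admittances add. Y = 1/R + 1/(jωL) + jωC
Y = (0.00324 − j0.00404) S
|Y| = 0.00518 S → |Z| = 1/|Y| = 193 Ω, ∠Z = −∠Y = 51.3°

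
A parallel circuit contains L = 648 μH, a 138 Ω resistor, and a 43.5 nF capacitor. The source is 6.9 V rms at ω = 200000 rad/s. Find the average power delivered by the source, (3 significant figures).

X_L = ωL = 130 Ω
X_C = 1/(ωC) = 115 Ω
Parallel: admittances add. Y = 1/R + 1/(jωL) + jωC
Y = (0.00725 + j0.000984) S
|Y| = 0.00731 S → |Z| = 1/|Y| = 137 Ω, ∠Z = −∠Y = -7.73°
I = V/|Z| = 50.5 mA
P = VI cos φ = 6.9 × 0.0505 × cos(-7.73°) = 345 mW

345 mW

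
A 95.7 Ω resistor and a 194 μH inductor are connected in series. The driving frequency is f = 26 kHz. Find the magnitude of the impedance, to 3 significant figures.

ω = 2πf = 163400 rad/s
X_L = ωL = 31.7 Ω
Z = 95.7 + j31.7 Ω
|Z| = √(95.7² + 31.7²) = 101 Ω

101 Ω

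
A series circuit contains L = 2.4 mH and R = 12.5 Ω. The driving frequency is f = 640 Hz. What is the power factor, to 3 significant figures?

0.792

ω = 2πf = 4021 rad/s
X_L = ωL = 9.65 Ω
Z = 12.5 + j9.65 Ω
|Z| = √(12.5² + 9.65²) = 15.8 Ω
∠Z = arctan(9.65/12.5) = 37.7°
cos φ = cos(37.7°) = 0.792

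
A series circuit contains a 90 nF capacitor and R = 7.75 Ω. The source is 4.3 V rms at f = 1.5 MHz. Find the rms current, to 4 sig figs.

548.5 mA

ω = 2πf = 9.425e+06 rad/s
X_C = 1/(ωC) = 1.179 Ω
Z = 7.750 − j1.179 Ω
|Z| = √(7.750² + 1.179²) = 7.839 Ω
I = V/|Z| = 4.3/7.839 = 548.5 mA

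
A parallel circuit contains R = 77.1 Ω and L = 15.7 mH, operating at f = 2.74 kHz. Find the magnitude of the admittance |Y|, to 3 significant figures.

ω = 2πf = 17220 rad/s
X_L = ωL = 270 Ω
Parallel: admittances add. Y = 1/R + 1/(jωL)
Y = (0.0130 − j0.00370) S
|Y| = 0.0135 S → |Z| = 1/|Y| = 74.1 Ω, ∠Z = −∠Y = 15.9°

13.5 mS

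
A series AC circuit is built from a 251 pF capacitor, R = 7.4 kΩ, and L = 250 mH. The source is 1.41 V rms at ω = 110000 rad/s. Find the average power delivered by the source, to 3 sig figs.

X_L = ωL = 27500 Ω
X_C = 1/(ωC) = 36200 Ω
Net reactance X = X_L − X_C = -8720 Ω
Z = 7400 − j8720 Ω
|Z| = √(7400² + 8720²) = 11400 Ω
∠Z = arctan(-8720/7400) = -49.7°
I = V/|Z| = 123 μA
P = VI cos φ = 1.41 × 0.000123 × cos(-49.7°) = 112 μW

112 μW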